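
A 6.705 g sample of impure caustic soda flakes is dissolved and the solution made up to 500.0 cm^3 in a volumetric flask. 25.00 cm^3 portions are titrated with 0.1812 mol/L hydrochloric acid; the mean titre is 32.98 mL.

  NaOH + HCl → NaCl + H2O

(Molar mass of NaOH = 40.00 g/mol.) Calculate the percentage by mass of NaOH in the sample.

71.30 %

n(HCl) per titration = 0.03298 × 0.1812 = 5.976 × 10^-3 mol
n(NaOH) in each aliquot = 5.976 × 10^-3 mol (1:1 ratio)
n(NaOH) in the whole flask = 5.976 × 10^-3 × 500.0/25.00 = 0.1195 mol
mass of NaOH = 0.1195 × 40.00 = 4.781 g
% NaOH = 4.781 / 6.705 × 100 = 71.30 %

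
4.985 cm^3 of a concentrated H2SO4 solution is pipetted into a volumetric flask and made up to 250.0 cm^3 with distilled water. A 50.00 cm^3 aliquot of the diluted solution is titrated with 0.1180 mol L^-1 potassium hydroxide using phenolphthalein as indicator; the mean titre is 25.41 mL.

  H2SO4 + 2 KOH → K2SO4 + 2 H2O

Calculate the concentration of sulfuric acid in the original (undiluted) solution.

1.504 mol/L

n(KOH) = 0.02541 × 0.1180 = 2.998 × 10^-3 mol
From the 1:2 ratio, n(H2SO4) in the aliquot = 1/2 × 2.998 × 10^-3 = 1.499 × 10^-3 mol
[H2SO4]_dilute = 1.499 × 10^-3 / 0.05000 = 0.02998 mol/L
Dilution factor = 250.0 / 4.985 = 50.15
[H2SO4]_stock = 0.02998 × 50.15 = 1.504 mol/L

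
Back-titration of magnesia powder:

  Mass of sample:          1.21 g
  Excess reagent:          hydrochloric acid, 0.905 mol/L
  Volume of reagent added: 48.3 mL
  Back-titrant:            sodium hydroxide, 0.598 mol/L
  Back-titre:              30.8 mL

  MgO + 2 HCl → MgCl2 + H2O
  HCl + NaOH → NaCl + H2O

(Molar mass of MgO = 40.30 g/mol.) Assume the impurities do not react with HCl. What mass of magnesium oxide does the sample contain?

0.510 g

n(HCl) added = 0.0483 × 0.905 = 0.0437 mol
n(NaOH) used in back-titration = 0.0308 × 0.598 = 0.0184 mol
n(HCl) left over = 0.0184 mol (1:1 ratio)
n(HCl) consumed by analyte = 0.0437 − 0.0184 = 0.0253 mol
From the 1:2 ratio, n(MgO) = 1/2 × 0.0253 = 0.0126 mol
mass of MgO = 0.0126 × 40.30 = 0.510 g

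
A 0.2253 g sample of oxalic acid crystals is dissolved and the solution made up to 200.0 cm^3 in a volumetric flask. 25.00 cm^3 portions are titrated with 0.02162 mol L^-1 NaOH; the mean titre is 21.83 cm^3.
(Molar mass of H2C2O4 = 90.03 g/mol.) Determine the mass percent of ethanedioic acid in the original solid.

H2C2O4 + 2 NaOH → Na2C2O4 + 2 H2O
n(NaOH) per titration = 0.02183 × 0.02162 = 4.720 × 10^-4 mol
From the 1:2 ratio, n(H2C2O4) in each aliquot = 1/2 × 4.720 × 10^-4 = 2.360 × 10^-4 mol
n(H2C2O4) in the whole flask = 2.360 × 10^-4 × 200.0/25.00 = 1.888 × 10^-3 mol
mass of H2C2O4 = 1.888 × 10^-3 × 90.03 = 0.1700 g
% H2C2O4 = 0.1700 / 0.2253 × 100 = 75.44 %

75.44 %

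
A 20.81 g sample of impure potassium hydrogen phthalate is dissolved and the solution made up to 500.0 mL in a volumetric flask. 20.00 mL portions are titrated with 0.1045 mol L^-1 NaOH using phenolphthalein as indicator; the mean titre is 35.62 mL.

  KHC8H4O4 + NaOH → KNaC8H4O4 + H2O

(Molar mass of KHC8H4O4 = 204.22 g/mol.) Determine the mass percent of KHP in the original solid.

n(NaOH) per titration = 0.03562 × 0.1045 = 3.722 × 10^-3 mol
n(KHC8H4O4) in each aliquot = 3.722 × 10^-3 mol (1:1 ratio)
n(KHC8H4O4) in the whole flask = 3.722 × 10^-3 × 500.0/20.00 = 0.09306 mol
mass of KHC8H4O4 = 0.09306 × 204.22 = 19.00 g
% KHC8H4O4 = 19.00 / 20.81 × 100 = 91.32 %

91.32 %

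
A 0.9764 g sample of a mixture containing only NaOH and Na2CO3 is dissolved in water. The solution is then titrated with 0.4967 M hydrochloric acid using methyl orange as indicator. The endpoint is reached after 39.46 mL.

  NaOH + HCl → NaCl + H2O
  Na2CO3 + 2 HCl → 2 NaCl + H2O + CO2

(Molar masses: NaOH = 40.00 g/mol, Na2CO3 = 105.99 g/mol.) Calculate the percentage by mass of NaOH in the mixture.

19.64 %

n(HCl) = 0.03946 × 0.4967 = 0.01960 mol
Let x = n(NaOH), y = n(Na2CO3).
Titrant: 1x + 2y = 0.01960;  mass: 40.00x + 105.99y = 0.9764
Solving, x = 4.793 × 10^-3 mol, y = 7.403 × 10^-3 mol
mass of NaOH = 4.793 × 10^-3 × 40.00 = 0.1917 g
% NaOH = 0.1917 / 0.9764 × 100 = 19.64 %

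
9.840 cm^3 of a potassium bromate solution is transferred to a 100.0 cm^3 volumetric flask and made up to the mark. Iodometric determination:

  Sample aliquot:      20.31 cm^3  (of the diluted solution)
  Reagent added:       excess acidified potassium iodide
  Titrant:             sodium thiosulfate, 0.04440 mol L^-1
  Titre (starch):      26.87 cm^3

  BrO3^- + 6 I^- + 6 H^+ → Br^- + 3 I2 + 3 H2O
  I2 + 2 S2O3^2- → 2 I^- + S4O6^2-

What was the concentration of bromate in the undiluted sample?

n(S2O3^2-) = 0.02687 × 0.04440 = 1.193 × 10^-3 mol
n(I2) = n(S2O3^2-)/2 = 5.965 × 10^-4 mol
From the 1:3 ratio, n(BrO3^-) in the aliquot = 1/3 × 5.965 × 10^-4 = 1.988 × 10^-4 mol
[BrO3^-]_dilute = 1.988 × 10^-4 / 0.02031 = 0.009790 mol/L
[BrO3^-]_original = 0.009790 × 100.0/9.840 = 0.09949 mol/L

0.09949 mol/L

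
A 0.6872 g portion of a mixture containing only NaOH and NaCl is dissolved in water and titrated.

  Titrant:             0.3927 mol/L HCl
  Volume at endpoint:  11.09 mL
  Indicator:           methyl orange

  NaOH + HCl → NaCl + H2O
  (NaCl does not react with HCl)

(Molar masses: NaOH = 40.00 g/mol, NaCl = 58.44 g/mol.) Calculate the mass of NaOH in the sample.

n(HCl) = 0.01109 × 0.3927 = 4.355 × 10^-3 mol
Let x = n(NaOH), y = n(NaCl).
Titrant: 1x = 4.355 × 10^-3;  mass: 40.00x + 58.44y = 0.6872
Solving, x = 4.355 × 10^-3 mol, y = 8.778 × 10^-3 mol
mass of NaOH = 4.355 × 10^-3 × 40.00 = 0.1742 g

0.1742 g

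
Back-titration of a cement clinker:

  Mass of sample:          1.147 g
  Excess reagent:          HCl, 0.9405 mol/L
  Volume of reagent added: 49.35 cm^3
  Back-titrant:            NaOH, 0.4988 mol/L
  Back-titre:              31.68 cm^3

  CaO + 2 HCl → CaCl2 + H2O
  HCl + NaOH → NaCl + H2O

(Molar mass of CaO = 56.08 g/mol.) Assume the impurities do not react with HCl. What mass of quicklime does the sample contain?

0.8584 g

n(HCl) added = 0.04935 × 0.9405 = 0.04641 mol
n(NaOH) used in back-titration = 0.03168 × 0.4988 = 0.01580 mol
n(HCl) left over = 0.01580 mol (1:1 ratio)
n(HCl) consumed by analyte = 0.04641 − 0.01580 = 0.03061 mol
From the 1:2 ratio, n(CaO) = 1/2 × 0.03061 = 0.01531 mol
mass of CaO = 0.01531 × 56.08 = 0.8584 g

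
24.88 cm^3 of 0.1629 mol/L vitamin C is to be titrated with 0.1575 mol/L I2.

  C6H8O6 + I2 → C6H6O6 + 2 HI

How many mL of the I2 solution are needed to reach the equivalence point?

25.73 mL

n(C6H8O6) = 0.02488 L × 0.1629 mol/L = 4.053 × 10^-3 mol
n(I2) = 4.053 × 10^-3 mol (1:1 stoichiometry)
V(I2) = 4.053 × 10^-3 mol / 0.1575 mol/L = 0.02573 L = 25.73 mL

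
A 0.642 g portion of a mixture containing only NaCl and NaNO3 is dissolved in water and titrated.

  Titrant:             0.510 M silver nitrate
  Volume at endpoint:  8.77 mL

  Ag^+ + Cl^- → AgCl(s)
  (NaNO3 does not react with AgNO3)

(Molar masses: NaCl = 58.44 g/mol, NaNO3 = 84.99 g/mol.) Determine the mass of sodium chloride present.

0.261 g

n(AgNO3) = 0.00877 × 0.510 = 4.47 × 10^-3 mol
Let x = n(NaCl), y = n(NaNO3).
Titrant: 1x = 4.47 × 10^-3;  mass: 58.44x + 84.99y = 0.642
Solving, x = 4.47 × 10^-3 mol, y = 4.48 × 10^-3 mol
mass of NaCl = 4.47 × 10^-3 × 58.44 = 0.261 g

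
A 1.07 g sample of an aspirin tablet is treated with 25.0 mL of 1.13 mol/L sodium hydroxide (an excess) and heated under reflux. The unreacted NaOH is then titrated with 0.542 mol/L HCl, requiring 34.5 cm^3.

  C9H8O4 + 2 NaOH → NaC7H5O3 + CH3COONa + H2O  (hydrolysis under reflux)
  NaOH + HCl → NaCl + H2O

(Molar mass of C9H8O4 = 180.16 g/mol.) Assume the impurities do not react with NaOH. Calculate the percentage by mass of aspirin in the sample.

n(NaOH) added = 0.0250 × 1.13 = 0.0282 mol
n(HCl) used in back-titration = 0.0345 × 0.542 = 0.0187 mol
n(NaOH) left over = 0.0187 mol (1:1 ratio)
n(NaOH) consumed by analyte = 0.0282 − 0.0187 = 9.55 × 10^-3 mol
From the 1:2 ratio, n(C9H8O4) = 1/2 × 9.55 × 10^-3 = 4.78 × 10^-3 mol
mass of C9H8O4 = 4.78 × 10^-3 × 180.16 = 0.860 g
% C9H8O4 = 0.860 / 1.07 × 100 = 80.4 %

80.4 %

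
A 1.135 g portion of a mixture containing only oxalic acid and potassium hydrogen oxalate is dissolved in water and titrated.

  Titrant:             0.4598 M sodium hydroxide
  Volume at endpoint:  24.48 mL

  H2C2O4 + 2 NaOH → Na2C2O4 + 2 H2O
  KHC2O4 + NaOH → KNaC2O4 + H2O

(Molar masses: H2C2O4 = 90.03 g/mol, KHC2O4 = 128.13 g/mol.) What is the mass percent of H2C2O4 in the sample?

14.66 %

n(NaOH) = 0.02448 × 0.4598 = 0.01126 mol
Let x = n(H2C2O4), y = n(KHC2O4).
Titrant: 2x + 1y = 0.01126;  mass: 90.03x + 128.13y = 1.135
Solving, x = 1.848 × 10^-3 mol, y = 7.560 × 10^-3 mol
mass of H2C2O4 = 1.848 × 10^-3 × 90.03 = 0.1664 g
% H2C2O4 = 0.1664 / 1.135 × 100 = 14.66 %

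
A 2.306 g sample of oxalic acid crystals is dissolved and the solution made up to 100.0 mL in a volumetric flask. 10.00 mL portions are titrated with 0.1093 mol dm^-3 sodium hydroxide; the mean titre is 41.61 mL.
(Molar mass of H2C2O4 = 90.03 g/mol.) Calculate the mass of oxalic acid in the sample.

H2C2O4 + 2 NaOH → Na2C2O4 + 2 H2O
n(NaOH) per titration = 0.04161 × 0.1093 = 4.548 × 10^-3 mol
From the 1:2 ratio, n(H2C2O4) in each aliquot = 1/2 × 4.548 × 10^-3 = 2.274 × 10^-3 mol
n(H2C2O4) in the whole flask = 2.274 × 10^-3 × 100.0/10.00 = 0.02274 mol
mass of H2C2O4 = 0.02274 × 90.03 = 2.047 g

2.047 g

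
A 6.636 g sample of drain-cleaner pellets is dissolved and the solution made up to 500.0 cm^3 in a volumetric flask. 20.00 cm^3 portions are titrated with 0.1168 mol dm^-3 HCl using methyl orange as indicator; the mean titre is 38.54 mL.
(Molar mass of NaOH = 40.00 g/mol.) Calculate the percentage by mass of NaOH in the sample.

NaOH + HCl → NaCl + H2O
n(HCl) per titration = 0.03854 × 0.1168 = 4.501 × 10^-3 mol
n(NaOH) in each aliquot = 4.501 × 10^-3 mol (1:1 ratio)
n(NaOH) in the whole flask = 4.501 × 10^-3 × 500.0/20.00 = 0.1125 mol
mass of NaOH = 0.1125 × 40.00 = 4.501 g
% NaOH = 4.501 / 6.636 × 100 = 67.83 %

67.83 %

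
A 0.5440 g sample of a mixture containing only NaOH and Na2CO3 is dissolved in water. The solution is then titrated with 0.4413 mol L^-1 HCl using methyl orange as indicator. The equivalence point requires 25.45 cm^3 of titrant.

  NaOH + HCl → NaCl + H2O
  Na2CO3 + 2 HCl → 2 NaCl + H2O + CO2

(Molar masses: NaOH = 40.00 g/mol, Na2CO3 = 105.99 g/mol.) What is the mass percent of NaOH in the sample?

n(HCl) = 0.02545 × 0.4413 = 0.01123 mol
Let x = n(NaOH), y = n(Na2CO3).
Titrant: 1x + 2y = 0.01123;  mass: 40.00x + 105.99y = 0.5440
Solving, x = 3.939 × 10^-3 mol, y = 3.646 × 10^-3 mol
mass of NaOH = 3.939 × 10^-3 × 40.00 = 0.1576 g
% NaOH = 0.1576 / 0.5440 × 100 = 28.97 %

28.97 %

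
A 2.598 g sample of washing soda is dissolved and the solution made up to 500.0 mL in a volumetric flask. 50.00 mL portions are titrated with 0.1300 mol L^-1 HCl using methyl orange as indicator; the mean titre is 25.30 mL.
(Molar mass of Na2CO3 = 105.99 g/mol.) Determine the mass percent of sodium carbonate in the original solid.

Na2CO3 + 2 HCl → 2 NaCl + H2O + CO2
n(HCl) per titration = 0.02530 × 0.1300 = 3.289 × 10^-3 mol
From the 1:2 ratio, n(Na2CO3) in each aliquot = 1/2 × 3.289 × 10^-3 = 1.645 × 10^-3 mol
n(Na2CO3) in the whole flask = 1.645 × 10^-3 × 500.0/50.00 = 0.01645 mol
mass of Na2CO3 = 0.01645 × 105.99 = 1.743 g
% Na2CO3 = 1.743 / 2.598 × 100 = 67.09 %

67.09 %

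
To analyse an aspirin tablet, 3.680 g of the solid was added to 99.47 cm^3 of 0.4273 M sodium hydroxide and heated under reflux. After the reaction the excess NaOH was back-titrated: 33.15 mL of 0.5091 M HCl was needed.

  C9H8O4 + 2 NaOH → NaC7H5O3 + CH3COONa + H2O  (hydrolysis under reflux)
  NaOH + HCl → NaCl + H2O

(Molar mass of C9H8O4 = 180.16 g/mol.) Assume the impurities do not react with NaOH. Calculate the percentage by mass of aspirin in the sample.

n(NaOH) added = 0.09947 × 0.4273 = 0.04250 mol
n(HCl) used in back-titration = 0.03315 × 0.5091 = 0.01688 mol
n(NaOH) left over = 0.01688 mol (1:1 ratio)
n(NaOH) consumed by analyte = 0.04250 − 0.01688 = 0.02563 mol
From the 1:2 ratio, n(C9H8O4) = 1/2 × 0.02563 = 0.01281 mol
mass of C9H8O4 = 0.01281 × 180.16 = 2.308 g
% C9H8O4 = 2.308 / 3.680 × 100 = 62.73 %

62.73 %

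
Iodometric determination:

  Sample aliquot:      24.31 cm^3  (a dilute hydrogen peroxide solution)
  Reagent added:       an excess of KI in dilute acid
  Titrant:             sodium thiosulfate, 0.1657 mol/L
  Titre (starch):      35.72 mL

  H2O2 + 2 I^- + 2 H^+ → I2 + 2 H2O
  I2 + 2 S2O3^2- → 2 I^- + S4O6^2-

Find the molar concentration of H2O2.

0.1217 mol/L

n(S2O3^2-) = 0.03572 × 0.1657 = 5.919 × 10^-3 mol
n(I2) = n(S2O3^2-)/2 = 2.959 × 10^-3 mol
n(H2O2) in the aliquot = 2.959 × 10^-3 mol (1:1 ratio)
[H2O2] = 2.959 × 10^-3 / 0.02431 = 0.1217 mol/L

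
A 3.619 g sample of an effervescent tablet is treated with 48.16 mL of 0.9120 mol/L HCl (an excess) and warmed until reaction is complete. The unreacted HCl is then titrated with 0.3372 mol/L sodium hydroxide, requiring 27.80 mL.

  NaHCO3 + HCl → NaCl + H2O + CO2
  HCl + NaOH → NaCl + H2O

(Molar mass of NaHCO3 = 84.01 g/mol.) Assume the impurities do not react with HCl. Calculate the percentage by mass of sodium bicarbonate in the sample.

n(HCl) added = 0.04816 × 0.9120 = 0.04392 mol
n(NaOH) used in back-titration = 0.02780 × 0.3372 = 9.374 × 10^-3 mol
n(HCl) left over = 9.374 × 10^-3 mol (1:1 ratio)
n(HCl) consumed by analyte = 0.04392 − 9.374 × 10^-3 = 0.03455 mol
n(NaHCO3) = 0.03455 mol (1:1 ratio)
mass of NaHCO3 = 0.03455 × 84.01 = 2.902 g
% NaHCO3 = 2.902 / 3.619 × 100 = 80.20 %

80.20 %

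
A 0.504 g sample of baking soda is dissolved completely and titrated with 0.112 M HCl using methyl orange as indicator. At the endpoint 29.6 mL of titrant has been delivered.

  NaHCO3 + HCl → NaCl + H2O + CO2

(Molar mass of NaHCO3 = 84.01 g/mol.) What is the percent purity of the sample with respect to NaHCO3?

55.3 %

n(HCl) = 0.0296 L × 0.112 mol/L = 3.32 × 10^-3 mol
n(NaHCO3) = 3.32 × 10^-3 mol (1:1 ratio)
mass of NaHCO3 = 3.32 × 10^-3 × 84.01 g/mol = 0.279 g
% NaHCO3 = 0.279 / 0.504 × 100 = 55.3 %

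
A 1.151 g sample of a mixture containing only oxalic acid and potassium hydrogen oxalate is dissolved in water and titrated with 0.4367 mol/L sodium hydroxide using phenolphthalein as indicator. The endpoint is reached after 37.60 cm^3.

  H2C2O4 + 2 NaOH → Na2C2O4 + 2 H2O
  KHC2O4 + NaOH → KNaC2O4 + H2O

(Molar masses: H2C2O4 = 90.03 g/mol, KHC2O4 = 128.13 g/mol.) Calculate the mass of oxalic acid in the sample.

n(NaOH) = 0.03760 × 0.4367 = 0.01642 mol
Let x = n(H2C2O4), y = n(KHC2O4).
Titrant: 2x + 1y = 0.01642;  mass: 90.03x + 128.13y = 1.151
Solving, x = 5.732 × 10^-3 mol, y = 4.955 × 10^-3 mol
mass of H2C2O4 = 5.732 × 10^-3 × 90.03 = 0.5161 g

0.5161 g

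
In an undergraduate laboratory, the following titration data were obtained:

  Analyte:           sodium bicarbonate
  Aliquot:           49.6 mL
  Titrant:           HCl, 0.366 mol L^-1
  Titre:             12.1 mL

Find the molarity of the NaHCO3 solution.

NaHCO3 + HCl → NaCl + H2O + CO2
n(HCl) = 0.0121 L × 0.366 mol/L = 4.43 × 10^-3 mol
n(NaHCO3) = 4.43 × 10^-3 mol (1:1 mole ratio)
[NaHCO3] = 4.43 × 10^-3 mol / 0.0496 L = 0.0893 mol/L

0.0893 mol/L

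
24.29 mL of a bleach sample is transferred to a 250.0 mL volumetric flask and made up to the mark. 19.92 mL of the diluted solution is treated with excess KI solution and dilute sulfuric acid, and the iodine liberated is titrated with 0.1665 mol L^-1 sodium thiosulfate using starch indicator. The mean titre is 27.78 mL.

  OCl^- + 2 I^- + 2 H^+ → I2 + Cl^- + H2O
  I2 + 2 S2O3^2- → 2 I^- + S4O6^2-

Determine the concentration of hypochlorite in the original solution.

1.195 mol/L

n(S2O3^2-) = 0.02778 × 0.1665 = 4.625 × 10^-3 mol
n(I2) = n(S2O3^2-)/2 = 2.313 × 10^-3 mol
n(OCl^-) in the aliquot = 2.313 × 10^-3 mol (1:1 ratio)
[OCl^-]_dilute = 2.313 × 10^-3 / 0.01992 = 0.1161 mol/L
[OCl^-]_original = 0.1161 × 250.0/24.29 = 1.195 mol/L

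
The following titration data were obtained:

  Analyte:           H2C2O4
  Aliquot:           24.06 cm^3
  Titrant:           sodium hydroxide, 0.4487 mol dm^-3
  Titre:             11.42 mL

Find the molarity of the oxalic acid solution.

H2C2O4 + 2 NaOH → Na2C2O4 + 2 H2O
n(NaOH) = 0.01142 L × 0.4487 mol/L = 5.124 × 10^-3 mol
From the 1:2 mole ratio, n(H2C2O4) = 1/2 × 5.124 × 10^-3 = 2.562 × 10^-3 mol
[H2C2O4] = 2.562 × 10^-3 mol / 0.02406 L = 0.1065 mol/L

0.1065 mol/L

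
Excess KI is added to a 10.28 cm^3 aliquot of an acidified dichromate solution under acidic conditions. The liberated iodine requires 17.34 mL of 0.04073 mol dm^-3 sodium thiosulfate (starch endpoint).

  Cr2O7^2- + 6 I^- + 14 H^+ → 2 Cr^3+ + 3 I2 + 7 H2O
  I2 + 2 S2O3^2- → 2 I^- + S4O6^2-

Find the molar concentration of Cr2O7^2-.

n(S2O3^2-) = 0.01734 × 0.04073 = 7.063 × 10^-4 mol
n(I2) = n(S2O3^2-)/2 = 3.531 × 10^-4 mol
From the 1:3 ratio, n(Cr2O7^2-) in the aliquot = 1/3 × 3.531 × 10^-4 = 1.177 × 10^-4 mol
[Cr2O7^2-] = 1.177 × 10^-4 / 0.01028 = 0.01145 mol/L

0.01145 mol/L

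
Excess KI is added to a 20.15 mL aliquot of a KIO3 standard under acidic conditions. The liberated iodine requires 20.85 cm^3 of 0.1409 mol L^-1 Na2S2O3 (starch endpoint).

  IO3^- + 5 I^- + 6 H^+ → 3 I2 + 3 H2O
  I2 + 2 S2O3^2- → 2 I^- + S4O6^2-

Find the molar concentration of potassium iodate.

n(S2O3^2-) = 0.02085 × 0.1409 = 2.938 × 10^-3 mol
n(I2) = n(S2O3^2-)/2 = 1.469 × 10^-3 mol
From the 1:3 ratio, n(IO3^-) in the aliquot = 1/3 × 1.469 × 10^-3 = 4.896 × 10^-4 mol
[IO3^-] = 4.896 × 10^-4 / 0.02015 = 0.02430 mol/L

0.02430 mol/L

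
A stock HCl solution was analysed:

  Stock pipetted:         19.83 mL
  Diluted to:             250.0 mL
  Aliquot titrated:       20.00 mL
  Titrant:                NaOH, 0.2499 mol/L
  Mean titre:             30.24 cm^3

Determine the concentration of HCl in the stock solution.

HCl + NaOH → NaCl + H2O
n(NaOH) = 0.03024 × 0.2499 = 7.557 × 10^-3 mol
n(HCl) in the aliquot = 7.557 × 10^-3 mol (1:1 ratio)
[HCl]_dilute = 7.557 × 10^-3 / 0.02000 = 0.3778 mol/L
Dilution factor = 250.0 / 19.83 = 12.61
[HCl]_stock = 0.3778 × 12.61 = 4.764 mol/L

4.764 mol/L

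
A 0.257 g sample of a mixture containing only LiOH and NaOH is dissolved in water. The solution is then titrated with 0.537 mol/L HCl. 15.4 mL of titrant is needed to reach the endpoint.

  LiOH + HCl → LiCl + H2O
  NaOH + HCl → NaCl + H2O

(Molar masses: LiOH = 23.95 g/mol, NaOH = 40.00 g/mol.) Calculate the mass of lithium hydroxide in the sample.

0.110 g

n(HCl) = 0.0154 × 0.537 = 8.27 × 10^-3 mol
Let x = n(LiOH), y = n(NaOH).
Titrant: 1x + 1y = 8.27 × 10^-3;  mass: 23.95x + 40.00y = 0.257
Solving, x = 4.60 × 10^-3 mol, y = 3.67 × 10^-3 mol
mass of LiOH = 4.60 × 10^-3 × 23.95 = 0.110 g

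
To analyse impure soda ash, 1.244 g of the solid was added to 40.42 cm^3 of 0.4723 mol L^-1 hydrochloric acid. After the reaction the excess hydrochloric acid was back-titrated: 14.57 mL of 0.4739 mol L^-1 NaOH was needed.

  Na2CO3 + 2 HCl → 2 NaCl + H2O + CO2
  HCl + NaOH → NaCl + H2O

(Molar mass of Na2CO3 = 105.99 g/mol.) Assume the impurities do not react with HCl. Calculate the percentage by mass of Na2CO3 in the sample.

n(HCl) added = 0.04042 × 0.4723 = 0.01909 mol
n(NaOH) used in back-titration = 0.01457 × 0.4739 = 6.905 × 10^-3 mol
n(HCl) left over = 6.905 × 10^-3 mol (1:1 ratio)
n(HCl) consumed by analyte = 0.01909 − 6.905 × 10^-3 = 0.01219 mol
From the 1:2 ratio, n(Na2CO3) = 1/2 × 0.01219 = 6.093 × 10^-3 mol
mass of Na2CO3 = 6.093 × 10^-3 × 105.99 = 0.6458 g
% Na2CO3 = 0.6458 / 1.244 × 100 = 51.91 %

51.91 %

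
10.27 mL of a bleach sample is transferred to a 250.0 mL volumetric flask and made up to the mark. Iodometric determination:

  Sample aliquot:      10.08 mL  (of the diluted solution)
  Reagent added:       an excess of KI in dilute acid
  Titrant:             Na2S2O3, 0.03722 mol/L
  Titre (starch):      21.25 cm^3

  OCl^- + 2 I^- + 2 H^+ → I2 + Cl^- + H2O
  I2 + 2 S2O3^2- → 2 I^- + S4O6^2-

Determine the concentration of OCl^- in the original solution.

n(S2O3^2-) = 0.02125 × 0.03722 = 7.909 × 10^-4 mol
n(I2) = n(S2O3^2-)/2 = 3.955 × 10^-4 mol
n(OCl^-) in the aliquot = 3.955 × 10^-4 mol (1:1 ratio)
[OCl^-]_dilute = 3.955 × 10^-4 / 0.01008 = 0.03923 mol/L
[OCl^-]_original = 0.03923 × 250.0/10.27 = 0.9550 mol/L

0.9550 mol/L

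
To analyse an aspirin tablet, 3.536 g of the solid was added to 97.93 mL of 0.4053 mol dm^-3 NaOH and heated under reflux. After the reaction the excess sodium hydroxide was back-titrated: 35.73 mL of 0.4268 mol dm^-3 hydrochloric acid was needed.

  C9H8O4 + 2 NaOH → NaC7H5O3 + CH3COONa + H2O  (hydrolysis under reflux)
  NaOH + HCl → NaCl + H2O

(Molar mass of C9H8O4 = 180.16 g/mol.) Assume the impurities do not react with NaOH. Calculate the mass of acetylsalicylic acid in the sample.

n(NaOH) added = 0.09793 × 0.4053 = 0.03969 mol
n(HCl) used in back-titration = 0.03573 × 0.4268 = 0.01525 mol
n(NaOH) left over = 0.01525 mol (1:1 ratio)
n(NaOH) consumed by analyte = 0.03969 − 0.01525 = 0.02444 mol
From the 1:2 ratio, n(C9H8O4) = 1/2 × 0.02444 = 0.01222 mol
mass of C9H8O4 = 0.01222 × 180.16 = 2.202 g

2.202 g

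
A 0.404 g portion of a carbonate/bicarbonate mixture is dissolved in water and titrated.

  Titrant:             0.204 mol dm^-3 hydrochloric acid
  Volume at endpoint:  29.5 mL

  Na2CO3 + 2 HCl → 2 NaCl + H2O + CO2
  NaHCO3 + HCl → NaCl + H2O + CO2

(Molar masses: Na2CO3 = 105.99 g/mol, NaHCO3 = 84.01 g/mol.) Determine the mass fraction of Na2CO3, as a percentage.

n(HCl) = 0.0295 × 0.204 = 6.02 × 10^-3 mol
Let x = n(Na2CO3), y = n(NaHCO3).
Titrant: 2x + 1y = 6.02 × 10^-3;  mass: 105.99x + 84.01y = 0.404
Solving, x = 1.64 × 10^-3 mol, y = 2.74 × 10^-3 mol
mass of Na2CO3 = 1.64 × 10^-3 × 105.99 = 0.174 g
% Na2CO3 = 0.174 / 0.404 × 100 = 43.0 %

43.0 %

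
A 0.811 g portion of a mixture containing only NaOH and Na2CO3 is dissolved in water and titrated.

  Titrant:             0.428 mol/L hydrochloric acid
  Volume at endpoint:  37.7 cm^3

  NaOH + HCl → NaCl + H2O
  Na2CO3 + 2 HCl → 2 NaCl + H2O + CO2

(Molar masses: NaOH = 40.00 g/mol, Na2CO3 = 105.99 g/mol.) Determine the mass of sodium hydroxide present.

0.136 g

n(HCl) = 0.0377 × 0.428 = 0.0161 mol
Let x = n(NaOH), y = n(Na2CO3).
Titrant: 1x + 2y = 0.0161;  mass: 40.00x + 105.99y = 0.811
Solving, x = 3.39 × 10^-3 mol, y = 6.37 × 10^-3 mol
mass of NaOH = 3.39 × 10^-3 × 40.00 = 0.136 g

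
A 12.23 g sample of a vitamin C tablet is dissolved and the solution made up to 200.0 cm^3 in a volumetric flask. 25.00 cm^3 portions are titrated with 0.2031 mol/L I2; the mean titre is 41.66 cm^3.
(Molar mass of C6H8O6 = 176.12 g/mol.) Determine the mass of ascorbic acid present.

C6H8O6 + I2 → C6H6O6 + 2 HI
n(I2) per titration = 0.04166 × 0.2031 = 8.461 × 10^-3 mol
n(C6H8O6) in each aliquot = 8.461 × 10^-3 mol (1:1 ratio)
n(C6H8O6) in the whole flask = 8.461 × 10^-3 × 200.0/25.00 = 0.06769 mol
mass of C6H8O6 = 0.06769 × 176.12 = 11.92 g

11.92 g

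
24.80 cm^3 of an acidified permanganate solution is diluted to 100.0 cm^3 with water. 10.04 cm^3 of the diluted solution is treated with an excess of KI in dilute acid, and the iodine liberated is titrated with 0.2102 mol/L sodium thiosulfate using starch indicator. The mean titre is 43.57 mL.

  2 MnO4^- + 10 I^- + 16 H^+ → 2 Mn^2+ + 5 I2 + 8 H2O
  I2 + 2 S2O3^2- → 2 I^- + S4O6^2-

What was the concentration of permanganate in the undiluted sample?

n(S2O3^2-) = 0.04357 × 0.2102 = 9.158 × 10^-3 mol
n(I2) = n(S2O3^2-)/2 = 4.579 × 10^-3 mol
From the 2:5 ratio, n(MnO4^-) in the aliquot = 2/5 × 4.579 × 10^-3 = 1.832 × 10^-3 mol
[MnO4^-]_dilute = 1.832 × 10^-3 / 0.01004 = 0.1824 mol/L
[MnO4^-]_original = 0.1824 × 100.0/24.80 = 0.7356 mol/L

0.7356 mol/L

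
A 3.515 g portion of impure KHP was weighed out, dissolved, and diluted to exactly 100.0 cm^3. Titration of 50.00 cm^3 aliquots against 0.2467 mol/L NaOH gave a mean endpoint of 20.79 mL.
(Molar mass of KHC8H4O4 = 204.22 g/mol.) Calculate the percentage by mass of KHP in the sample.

59.60 %

KHC8H4O4 + NaOH → KNaC8H4O4 + H2O
n(NaOH) per titration = 0.02079 × 0.2467 = 5.129 × 10^-3 mol
n(KHC8H4O4) in each aliquot = 5.129 × 10^-3 mol (1:1 ratio)
n(KHC8H4O4) in the whole flask = 5.129 × 10^-3 × 100.0/50.00 = 0.01026 mol
mass of KHC8H4O4 = 0.01026 × 204.22 = 2.095 g
% KHC8H4O4 = 2.095 / 3.515 × 100 = 59.60 %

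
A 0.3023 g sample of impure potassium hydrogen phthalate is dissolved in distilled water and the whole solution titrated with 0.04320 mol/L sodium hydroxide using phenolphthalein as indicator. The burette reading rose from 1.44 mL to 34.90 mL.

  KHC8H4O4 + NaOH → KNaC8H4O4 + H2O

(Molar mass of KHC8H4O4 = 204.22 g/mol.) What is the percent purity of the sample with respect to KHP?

n(NaOH) = 0.03346 L × 0.04320 mol/L = 1.445 × 10^-3 mol
n(KHC8H4O4) = 1.445 × 10^-3 mol (1:1 ratio)
mass of KHC8H4O4 = 1.445 × 10^-3 × 204.22 g/mol = 0.2952 g
% KHC8H4O4 = 0.2952 / 0.3023 × 100 = 97.65 %

97.65 %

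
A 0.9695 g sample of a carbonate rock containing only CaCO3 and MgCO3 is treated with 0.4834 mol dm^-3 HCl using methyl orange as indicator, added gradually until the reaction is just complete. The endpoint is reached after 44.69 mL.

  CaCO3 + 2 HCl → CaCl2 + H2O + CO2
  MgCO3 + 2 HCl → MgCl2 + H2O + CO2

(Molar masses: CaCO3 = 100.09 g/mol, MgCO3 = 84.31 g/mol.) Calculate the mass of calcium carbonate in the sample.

n(HCl) = 0.04469 × 0.4834 = 0.02160 mol
Let x = n(CaCO3), y = n(MgCO3).
Titrant: 2x + 2y = 0.02160;  mass: 100.09x + 84.31y = 0.9695
Solving, x = 3.727 × 10^-3 mol, y = 7.074 × 10^-3 mol
mass of CaCO3 = 3.727 × 10^-3 × 100.09 = 0.3731 g

0.3731 g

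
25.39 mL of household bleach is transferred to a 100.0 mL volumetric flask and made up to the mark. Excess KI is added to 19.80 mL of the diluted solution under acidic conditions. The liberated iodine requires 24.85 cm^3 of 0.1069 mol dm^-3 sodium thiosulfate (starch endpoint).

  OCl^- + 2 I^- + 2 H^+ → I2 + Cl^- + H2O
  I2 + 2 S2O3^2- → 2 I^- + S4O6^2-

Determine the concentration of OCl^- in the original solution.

0.2642 mol/L

n(S2O3^2-) = 0.02485 × 0.1069 = 2.656 × 10^-3 mol
n(I2) = n(S2O3^2-)/2 = 1.328 × 10^-3 mol
n(OCl^-) in the aliquot = 1.328 × 10^-3 mol (1:1 ratio)
[OCl^-]_dilute = 1.328 × 10^-3 / 0.01980 = 0.06708 mol/L
[OCl^-]_original = 0.06708 × 100.0/25.39 = 0.2642 mol/L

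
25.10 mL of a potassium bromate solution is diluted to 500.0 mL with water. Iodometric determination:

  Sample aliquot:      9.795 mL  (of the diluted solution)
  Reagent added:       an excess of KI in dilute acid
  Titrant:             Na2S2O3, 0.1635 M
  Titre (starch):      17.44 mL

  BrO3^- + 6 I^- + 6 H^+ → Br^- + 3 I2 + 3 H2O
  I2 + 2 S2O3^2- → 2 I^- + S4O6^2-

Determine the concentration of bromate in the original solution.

n(S2O3^2-) = 0.01744 × 0.1635 = 2.851 × 10^-3 mol
n(I2) = n(S2O3^2-)/2 = 1.426 × 10^-3 mol
From the 1:3 ratio, n(BrO3^-) in the aliquot = 1/3 × 1.426 × 10^-3 = 4.752 × 10^-4 mol
[BrO3^-]_dilute = 4.752 × 10^-4 / 0.009795 = 0.04852 mol/L
[BrO3^-]_original = 0.04852 × 500.0/25.10 = 0.9665 mol/L

0.9665 M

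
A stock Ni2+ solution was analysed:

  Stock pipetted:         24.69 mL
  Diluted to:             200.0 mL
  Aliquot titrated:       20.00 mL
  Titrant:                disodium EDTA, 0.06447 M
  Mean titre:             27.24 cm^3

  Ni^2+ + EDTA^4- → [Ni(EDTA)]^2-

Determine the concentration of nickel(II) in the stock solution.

0.7113 M

n(EDTA) = 0.02724 × 0.06447 = 1.756 × 10^-3 mol
n(Ni2+) in the aliquot = 1.756 × 10^-3 mol (1:1 ratio)
[Ni2+]_dilute = 1.756 × 10^-3 / 0.02000 = 0.08781 mol/L
Dilution factor = 200.0 / 24.69 = 8.100
[Ni2+]_stock = 0.08781 × 8.100 = 0.7113 mol/L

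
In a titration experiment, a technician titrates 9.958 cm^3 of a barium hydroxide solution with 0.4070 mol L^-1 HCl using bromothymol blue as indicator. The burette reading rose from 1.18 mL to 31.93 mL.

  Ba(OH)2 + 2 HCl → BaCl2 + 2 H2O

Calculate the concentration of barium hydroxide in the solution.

0.6284 mol/L

n(HCl) = 0.03075 L × 0.4070 mol/L = 0.01252 mol
From the 1:2 mole ratio, n(Ba(OH)2) = 1/2 × 0.01252 = 6.258 × 10^-3 mol
[Ba(OH)2] = 6.258 × 10^-3 mol / 0.009958 L = 0.6284 mol/L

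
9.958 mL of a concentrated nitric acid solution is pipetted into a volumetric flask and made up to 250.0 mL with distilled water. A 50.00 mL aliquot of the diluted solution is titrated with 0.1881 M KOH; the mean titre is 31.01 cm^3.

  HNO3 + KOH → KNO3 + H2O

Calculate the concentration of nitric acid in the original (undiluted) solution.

2.929 M

n(KOH) = 0.03101 × 0.1881 = 5.833 × 10^-3 mol
n(HNO3) in the aliquot = 5.833 × 10^-3 mol (1:1 ratio)
[HNO3]_dilute = 5.833 × 10^-3 / 0.05000 = 0.1167 mol/L
Dilution factor = 250.0 / 9.958 = 25.11
[HNO3]_stock = 0.1167 × 25.11 = 2.929 mol/L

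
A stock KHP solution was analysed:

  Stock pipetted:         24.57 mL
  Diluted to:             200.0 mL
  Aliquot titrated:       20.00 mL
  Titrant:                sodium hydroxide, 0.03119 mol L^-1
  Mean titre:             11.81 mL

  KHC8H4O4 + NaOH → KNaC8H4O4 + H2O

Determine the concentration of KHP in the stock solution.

0.1499 mol/L

n(NaOH) = 0.01181 × 0.03119 = 3.684 × 10^-4 mol
n(KHC8H4O4) in the aliquot = 3.684 × 10^-4 mol (1:1 ratio)
[KHC8H4O4]_dilute = 3.684 × 10^-4 / 0.02000 = 0.01842 mol/L
Dilution factor = 200.0 / 24.57 = 8.140
[KHC8H4O4]_stock = 0.01842 × 8.140 = 0.1499 mol/L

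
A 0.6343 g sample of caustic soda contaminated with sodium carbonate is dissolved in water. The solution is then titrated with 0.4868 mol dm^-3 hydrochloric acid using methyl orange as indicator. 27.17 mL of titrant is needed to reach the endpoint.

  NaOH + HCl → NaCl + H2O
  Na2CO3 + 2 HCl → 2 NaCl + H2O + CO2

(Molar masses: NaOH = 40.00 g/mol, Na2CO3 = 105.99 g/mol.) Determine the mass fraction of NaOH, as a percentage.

32.33 %

n(HCl) = 0.02717 × 0.4868 = 0.01323 mol
Let x = n(NaOH), y = n(Na2CO3).
Titrant: 1x + 2y = 0.01323;  mass: 40.00x + 105.99y = 0.6343
Solving, x = 5.127 × 10^-3 mol, y = 4.049 × 10^-3 mol
mass of NaOH = 5.127 × 10^-3 × 40.00 = 0.2051 g
% NaOH = 0.2051 / 0.6343 × 100 = 32.33 %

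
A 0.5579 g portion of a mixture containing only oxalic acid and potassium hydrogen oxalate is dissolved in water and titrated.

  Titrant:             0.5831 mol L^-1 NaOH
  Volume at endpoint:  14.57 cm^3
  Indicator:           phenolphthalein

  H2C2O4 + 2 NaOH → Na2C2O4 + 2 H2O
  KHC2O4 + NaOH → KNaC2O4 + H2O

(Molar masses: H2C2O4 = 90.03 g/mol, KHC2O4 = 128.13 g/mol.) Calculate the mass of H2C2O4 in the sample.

0.2874 g

n(NaOH) = 0.01457 × 0.5831 = 8.496 × 10^-3 mol
Let x = n(H2C2O4), y = n(KHC2O4).
Titrant: 2x + 1y = 8.496 × 10^-3;  mass: 90.03x + 128.13y = 0.5579
Solving, x = 3.192 × 10^-3 mol, y = 2.111 × 10^-3 mol
mass of H2C2O4 = 3.192 × 10^-3 × 90.03 = 0.2874 g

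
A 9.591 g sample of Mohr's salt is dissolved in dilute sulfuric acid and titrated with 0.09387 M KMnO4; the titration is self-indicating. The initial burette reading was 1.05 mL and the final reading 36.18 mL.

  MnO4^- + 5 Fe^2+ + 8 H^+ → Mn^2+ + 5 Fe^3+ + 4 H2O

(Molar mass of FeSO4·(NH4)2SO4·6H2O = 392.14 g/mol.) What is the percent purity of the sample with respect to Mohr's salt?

67.41 %

n(KMnO4) = 0.03513 L × 0.09387 mol/L = 3.298 × 10^-3 mol
From the 5:1 ratio, n(FeSO4·(NH4)2SO4·6H2O) = 5/1 × 3.298 × 10^-3 = 0.01649 mol
mass of FeSO4·(NH4)2SO4·6H2O = 0.01649 × 392.14 g/mol = 6.466 g
% FeSO4·(NH4)2SO4·6H2O = 6.466 / 9.591 × 100 = 67.41 %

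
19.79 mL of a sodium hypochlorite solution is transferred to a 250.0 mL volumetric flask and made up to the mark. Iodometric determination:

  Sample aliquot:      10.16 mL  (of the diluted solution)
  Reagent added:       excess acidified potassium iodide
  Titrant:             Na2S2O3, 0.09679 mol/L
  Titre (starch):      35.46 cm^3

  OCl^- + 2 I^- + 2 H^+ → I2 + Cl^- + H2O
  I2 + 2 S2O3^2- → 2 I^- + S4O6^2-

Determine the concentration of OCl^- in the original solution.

2.134 mol/L

n(S2O3^2-) = 0.03546 × 0.09679 = 3.432 × 10^-3 mol
n(I2) = n(S2O3^2-)/2 = 1.716 × 10^-3 mol
n(OCl^-) in the aliquot = 1.716 × 10^-3 mol (1:1 ratio)
[OCl^-]_dilute = 1.716 × 10^-3 / 0.01016 = 0.1689 mol/L
[OCl^-]_original = 0.1689 × 250.0/19.79 = 2.134 mol/L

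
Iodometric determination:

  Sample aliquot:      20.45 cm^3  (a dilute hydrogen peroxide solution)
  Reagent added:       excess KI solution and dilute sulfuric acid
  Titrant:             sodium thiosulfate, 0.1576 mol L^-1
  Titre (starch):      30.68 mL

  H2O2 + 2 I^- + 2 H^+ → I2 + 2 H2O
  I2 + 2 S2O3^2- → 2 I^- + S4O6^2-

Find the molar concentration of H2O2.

0.1182 mol/L

n(S2O3^2-) = 0.03068 × 0.1576 = 4.835 × 10^-3 mol
n(I2) = n(S2O3^2-)/2 = 2.418 × 10^-3 mol
n(H2O2) in the aliquot = 2.418 × 10^-3 mol (1:1 ratio)
[H2O2] = 2.418 × 10^-3 / 0.02045 = 0.1182 mol/L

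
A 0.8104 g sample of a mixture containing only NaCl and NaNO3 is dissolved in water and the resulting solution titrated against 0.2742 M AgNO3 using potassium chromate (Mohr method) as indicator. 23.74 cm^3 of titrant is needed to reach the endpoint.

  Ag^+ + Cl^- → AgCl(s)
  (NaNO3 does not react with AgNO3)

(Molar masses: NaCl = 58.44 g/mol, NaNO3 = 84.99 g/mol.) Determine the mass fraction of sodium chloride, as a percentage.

n(AgNO3) = 0.02374 × 0.2742 = 6.510 × 10^-3 mol
Let x = n(NaCl), y = n(NaNO3).
Titrant: 1x = 6.510 × 10^-3;  mass: 58.44x + 84.99y = 0.8104
Solving, x = 6.510 × 10^-3 mol, y = 5.059 × 10^-3 mol
mass of NaCl = 6.510 × 10^-3 × 58.44 = 0.3804 g
% NaCl = 0.3804 / 0.8104 × 100 = 46.94 %

46.94 %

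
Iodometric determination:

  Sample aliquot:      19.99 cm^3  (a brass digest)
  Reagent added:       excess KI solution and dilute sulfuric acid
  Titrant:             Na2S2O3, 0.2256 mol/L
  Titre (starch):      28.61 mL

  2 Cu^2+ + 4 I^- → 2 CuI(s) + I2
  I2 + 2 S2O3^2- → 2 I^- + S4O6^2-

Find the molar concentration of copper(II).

0.3229 mol/L

n(S2O3^2-) = 0.02861 × 0.2256 = 6.454 × 10^-3 mol
n(I2) = n(S2O3^2-)/2 = 3.227 × 10^-3 mol
From the 2:1 ratio, n(Cu2+) in the aliquot = 2/1 × 3.227 × 10^-3 = 6.454 × 10^-3 mol
[Cu2+] = 6.454 × 10^-3 / 0.01999 = 0.3229 mol/L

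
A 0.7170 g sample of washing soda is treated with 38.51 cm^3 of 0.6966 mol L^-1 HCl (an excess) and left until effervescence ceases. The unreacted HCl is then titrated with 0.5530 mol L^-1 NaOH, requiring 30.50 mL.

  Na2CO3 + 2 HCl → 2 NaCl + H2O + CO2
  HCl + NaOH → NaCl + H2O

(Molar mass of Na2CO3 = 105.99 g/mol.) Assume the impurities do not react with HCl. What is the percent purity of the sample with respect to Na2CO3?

n(HCl) added = 0.03851 × 0.6966 = 0.02683 mol
n(NaOH) used in back-titration = 0.03050 × 0.5530 = 0.01687 mol
n(HCl) left over = 0.01687 mol (1:1 ratio)
n(HCl) consumed by analyte = 0.02683 − 0.01687 = 9.960 × 10^-3 mol
From the 1:2 ratio, n(Na2CO3) = 1/2 × 9.960 × 10^-3 = 4.980 × 10^-3 mol
mass of Na2CO3 = 4.980 × 10^-3 × 105.99 = 0.5278 g
% Na2CO3 = 0.5278 / 0.7170 × 100 = 73.61 %

73.61 %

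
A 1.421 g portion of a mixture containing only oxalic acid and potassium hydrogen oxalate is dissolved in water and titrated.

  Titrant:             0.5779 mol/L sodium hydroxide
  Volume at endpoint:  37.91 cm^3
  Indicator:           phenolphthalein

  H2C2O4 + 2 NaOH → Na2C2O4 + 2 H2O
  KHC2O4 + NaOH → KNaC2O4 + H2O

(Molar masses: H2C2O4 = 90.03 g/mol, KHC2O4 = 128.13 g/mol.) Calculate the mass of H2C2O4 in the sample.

n(NaOH) = 0.03791 × 0.5779 = 0.02191 mol
Let x = n(H2C2O4), y = n(KHC2O4).
Titrant: 2x + 1y = 0.02191;  mass: 90.03x + 128.13y = 1.421
Solving, x = 8.338 × 10^-3 mol, y = 5.231 × 10^-3 mol
mass of H2C2O4 = 8.338 × 10^-3 × 90.03 = 0.7507 g

0.7507 g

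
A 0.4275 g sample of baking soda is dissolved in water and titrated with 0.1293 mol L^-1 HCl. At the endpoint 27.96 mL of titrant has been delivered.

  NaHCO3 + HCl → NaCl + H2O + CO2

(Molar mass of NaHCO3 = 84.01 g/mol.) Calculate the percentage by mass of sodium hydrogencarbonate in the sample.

71.04 %

n(HCl) = 0.02796 L × 0.1293 mol/L = 3.615 × 10^-3 mol
n(NaHCO3) = 3.615 × 10^-3 mol (1:1 ratio)
mass of NaHCO3 = 3.615 × 10^-3 × 84.01 g/mol = 0.3037 g
% NaHCO3 = 0.3037 / 0.4275 × 100 = 71.04 %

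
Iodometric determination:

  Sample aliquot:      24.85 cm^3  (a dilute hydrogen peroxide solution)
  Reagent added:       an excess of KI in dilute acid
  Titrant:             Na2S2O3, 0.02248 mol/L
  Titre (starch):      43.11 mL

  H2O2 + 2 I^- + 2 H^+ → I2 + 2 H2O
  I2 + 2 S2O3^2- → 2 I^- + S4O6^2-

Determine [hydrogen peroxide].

0.01950 mol/L

n(S2O3^2-) = 0.04311 × 0.02248 = 9.691 × 10^-4 mol
n(I2) = n(S2O3^2-)/2 = 4.846 × 10^-4 mol
n(H2O2) in the aliquot = 4.846 × 10^-4 mol (1:1 ratio)
[H2O2] = 4.846 × 10^-4 / 0.02485 = 0.01950 mol/L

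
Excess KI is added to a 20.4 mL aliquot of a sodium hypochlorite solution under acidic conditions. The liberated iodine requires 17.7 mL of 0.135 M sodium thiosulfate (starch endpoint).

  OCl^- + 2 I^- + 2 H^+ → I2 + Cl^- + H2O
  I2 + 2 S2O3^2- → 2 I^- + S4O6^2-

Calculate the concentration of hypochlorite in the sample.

0.0586 M

n(S2O3^2-) = 0.0177 × 0.135 = 2.39 × 10^-3 mol
n(I2) = n(S2O3^2-)/2 = 1.19 × 10^-3 mol
n(OCl^-) in the aliquot = 1.19 × 10^-3 mol (1:1 ratio)
[OCl^-] = 1.19 × 10^-3 / 0.0204 = 0.0586 mol/L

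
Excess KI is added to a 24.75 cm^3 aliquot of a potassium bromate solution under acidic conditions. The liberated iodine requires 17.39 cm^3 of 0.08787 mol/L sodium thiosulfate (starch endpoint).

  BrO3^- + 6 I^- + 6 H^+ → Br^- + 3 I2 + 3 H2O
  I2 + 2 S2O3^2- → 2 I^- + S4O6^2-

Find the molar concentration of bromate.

n(S2O3^2-) = 0.01739 × 0.08787 = 1.528 × 10^-3 mol
n(I2) = n(S2O3^2-)/2 = 7.640 × 10^-4 mol
From the 1:3 ratio, n(BrO3^-) in the aliquot = 1/3 × 7.640 × 10^-4 = 2.547 × 10^-4 mol
[BrO3^-] = 2.547 × 10^-4 / 0.02475 = 0.01029 mol/L

0.01029 mol/L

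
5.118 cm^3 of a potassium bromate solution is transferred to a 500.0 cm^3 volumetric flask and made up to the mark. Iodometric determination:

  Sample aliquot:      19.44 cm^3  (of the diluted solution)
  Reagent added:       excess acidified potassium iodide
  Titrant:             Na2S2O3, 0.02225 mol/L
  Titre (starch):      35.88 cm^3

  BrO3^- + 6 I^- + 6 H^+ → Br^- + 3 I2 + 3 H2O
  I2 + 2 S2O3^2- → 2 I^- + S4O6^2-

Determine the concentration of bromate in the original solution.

0.6687 mol/L

n(S2O3^2-) = 0.03588 × 0.02225 = 7.983 × 10^-4 mol
n(I2) = n(S2O3^2-)/2 = 3.992 × 10^-4 mol
From the 1:3 ratio, n(BrO3^-) in the aliquot = 1/3 × 3.992 × 10^-4 = 1.331 × 10^-4 mol
[BrO3^-]_dilute = 1.331 × 10^-4 / 0.01944 = 0.006844 mol/L
[BrO3^-]_original = 0.006844 × 500.0/5.118 = 0.6687 mol/L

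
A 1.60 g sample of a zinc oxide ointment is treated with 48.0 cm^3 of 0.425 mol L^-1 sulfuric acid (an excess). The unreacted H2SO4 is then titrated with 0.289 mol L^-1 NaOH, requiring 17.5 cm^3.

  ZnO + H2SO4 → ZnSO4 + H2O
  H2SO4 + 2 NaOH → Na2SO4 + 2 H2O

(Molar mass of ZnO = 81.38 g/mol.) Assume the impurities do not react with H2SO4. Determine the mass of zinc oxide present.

n(H2SO4) added = 0.0480 × 0.425 = 0.0204 mol
n(NaOH) used in back-titration = 0.0175 × 0.289 = 5.06 × 10^-3 mol
From the 1:2 ratio, n(H2SO4) left over = 1/2 × 5.06 × 10^-3 = 2.53 × 10^-3 mol
n(H2SO4) consumed by analyte = 0.0204 − 2.53 × 10^-3 = 0.0179 mol
n(ZnO) = 0.0179 mol (1:1 ratio)
mass of ZnO = 0.0179 × 81.38 = 1.45 g

1.45 g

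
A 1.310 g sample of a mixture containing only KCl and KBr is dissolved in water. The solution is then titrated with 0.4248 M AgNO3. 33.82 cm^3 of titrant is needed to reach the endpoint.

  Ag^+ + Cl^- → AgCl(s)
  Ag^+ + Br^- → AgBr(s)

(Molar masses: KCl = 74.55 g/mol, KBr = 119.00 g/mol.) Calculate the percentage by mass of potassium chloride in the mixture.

n(AgNO3) = 0.03382 × 0.4248 = 0.01437 mol
Let x = n(KCl), y = n(KBr).
Titrant: 1x + 1y = 0.01437;  mass: 74.55x + 119.00y = 1.310
Solving, x = 8.991 × 10^-3 mol, y = 5.376 × 10^-3 mol
mass of KCl = 8.991 × 10^-3 × 74.55 = 0.6703 g
% KCl = 0.6703 / 1.310 × 100 = 51.17 %

51.17 %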